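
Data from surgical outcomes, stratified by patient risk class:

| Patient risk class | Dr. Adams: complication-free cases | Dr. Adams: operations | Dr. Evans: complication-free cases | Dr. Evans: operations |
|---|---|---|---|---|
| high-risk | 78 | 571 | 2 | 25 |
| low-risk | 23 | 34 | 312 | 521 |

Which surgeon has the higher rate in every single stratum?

High-risk: Dr. Adams 78/571 = 13.7%, Dr. Evans 2/25 = 8.0% → Dr. Adams
Low-risk: Dr. Adams 23/34 = 67.6%, Dr. Evans 312/521 = 59.9% → Dr. Adams
Dr. Adams has the higher rate in both groups.

Dr. Adams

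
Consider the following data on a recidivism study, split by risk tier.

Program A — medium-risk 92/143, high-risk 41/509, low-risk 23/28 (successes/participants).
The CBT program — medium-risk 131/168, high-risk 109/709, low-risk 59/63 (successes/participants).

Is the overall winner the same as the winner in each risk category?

Yes

Medium-risk: Program A 92/143 = 64.3%, the CBT program 131/168 = 78.0% → the CBT program
High-risk: Program A 41/509 = 8.1%, the CBT program 109/709 = 15.4% → the CBT program
Low-risk: Program A 23/28 = 82.1%, the CBT program 59/63 = 93.7% → the CBT program
Overall: Program A 156/680 = 22.9%, the CBT program 299/940 = 31.8% → the CBT program
The CBT program wins overall and in every risk group — no reversal.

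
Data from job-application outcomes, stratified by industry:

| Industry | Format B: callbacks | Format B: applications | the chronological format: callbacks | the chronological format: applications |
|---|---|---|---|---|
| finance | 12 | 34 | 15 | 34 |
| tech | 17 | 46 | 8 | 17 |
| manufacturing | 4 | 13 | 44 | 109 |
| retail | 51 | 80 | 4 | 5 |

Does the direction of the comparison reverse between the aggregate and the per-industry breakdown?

Yes

Finance: Format B 12/34 = 35.3%, the chronological format 15/34 = 44.1% → the chronological format
Tech: Format B 17/46 = 37.0%, the chronological format 8/17 = 47.1% → the chronological format
Manufacturing: Format B 4/13 = 30.8%, the chronological format 44/109 = 40.4% → the chronological format
Retail: Format B 51/80 = 63.8%, the chronological format 4/5 = 80.0% → the chronological format
Overall: Format B 84/173 = 48.6%, the chronological format 71/165 = 43.0% → Format B
The chronological format wins each industry group but Format B wins overall — the comparison reverses. The chronological format's applications skew toward manufacturing, which has a lower base rate.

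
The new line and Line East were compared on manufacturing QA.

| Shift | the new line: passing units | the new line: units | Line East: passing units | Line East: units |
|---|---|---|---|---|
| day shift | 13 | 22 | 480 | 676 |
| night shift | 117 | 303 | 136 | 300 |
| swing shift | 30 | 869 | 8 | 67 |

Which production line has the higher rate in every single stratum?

Day shift: the new line 13/22 = 59.1%, Line East 480/676 = 71.0% → Line East
Night shift: the new line 117/303 = 38.6%, Line East 136/300 = 45.3% → Line East
Swing shift: the new line 30/869 = 3.5%, Line East 8/67 = 11.9% → Line East
Line East has the higher rate in all 3 groups.

Line East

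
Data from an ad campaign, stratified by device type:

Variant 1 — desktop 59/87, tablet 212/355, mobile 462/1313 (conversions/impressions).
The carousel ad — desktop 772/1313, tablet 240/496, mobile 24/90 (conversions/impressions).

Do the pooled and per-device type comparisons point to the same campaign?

No

Desktop: Variant 1 59/87 = 67.8%, the carousel ad 772/1313 = 58.8% → Variant 1
Tablet: Variant 1 212/355 = 59.7%, the carousel ad 240/496 = 48.4% → Variant 1
Mobile: Variant 1 462/1313 = 35.2%, the carousel ad 24/90 = 26.7% → Variant 1
Overall: Variant 1 733/1755 = 41.8%, the carousel ad 1036/1899 = 54.6% → the carousel ad
Variant 1 wins each device group but the carousel ad wins overall — the comparison reverses. Variant 1's impressions skew toward mobile, which has a lower base rate.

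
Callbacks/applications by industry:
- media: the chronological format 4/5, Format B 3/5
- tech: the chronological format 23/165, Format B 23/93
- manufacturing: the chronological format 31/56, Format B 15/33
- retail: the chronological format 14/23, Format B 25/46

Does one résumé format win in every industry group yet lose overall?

Media: the chronological format 4/5 = 80.0%, Format B 3/5 = 60.0% → the chronological format
Tech: the chronological format 23/165 = 13.9%, Format B 23/93 = 24.7% → Format B
Manufacturing: the chronological format 31/56 = 55.4%, Format B 15/33 = 45.5% → the chronological format
Retail: the chronological format 14/23 = 60.9%, Format B 25/46 = 54.3% → the chronological format
Overall: the chronological format 72/249 = 28.9%, Format B 66/177 = 37.3% → Format B
Neither sweeps: the chronological format wins 3 of 4 groups, Format B wins 1. Format B wins overall but not every group — no Simpson reversal.

No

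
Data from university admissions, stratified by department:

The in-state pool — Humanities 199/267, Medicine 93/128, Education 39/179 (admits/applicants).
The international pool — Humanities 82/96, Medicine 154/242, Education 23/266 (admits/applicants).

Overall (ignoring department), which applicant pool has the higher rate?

the in-state pool

Humanities: the in-state pool 199/267 = 74.5%, the international pool 82/96 = 85.4% → the international pool
Medicine: the in-state pool 93/128 = 72.7%, the international pool 154/242 = 63.6% → the in-state pool
Education: the in-state pool 39/179 = 21.8%, the international pool 23/266 = 8.6% → the in-state pool
Overall: the in-state pool 331/574 = 57.7%, the international pool 259/604 = 42.9% → the in-state pool
(Neither sweeps every department group, but the in-state pool has the higher pooled rate.)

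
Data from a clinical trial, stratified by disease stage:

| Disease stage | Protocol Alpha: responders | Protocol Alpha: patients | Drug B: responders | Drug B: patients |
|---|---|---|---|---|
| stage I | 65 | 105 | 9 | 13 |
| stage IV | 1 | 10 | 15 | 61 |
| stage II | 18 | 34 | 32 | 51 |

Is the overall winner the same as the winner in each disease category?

No

Stage I: Protocol Alpha 65/105 = 61.9%, Drug B 9/13 = 69.2% → Drug B
Stage IV: Protocol Alpha 1/10 = 10.0%, Drug B 15/61 = 24.6% → Drug B
Stage II: Protocol Alpha 18/34 = 52.9%, Drug B 32/51 = 62.7% → Drug B
Overall: Protocol Alpha 84/149 = 56.4%, Drug B 56/125 = 44.8% → Protocol Alpha
Drug B wins each disease group but Protocol Alpha wins overall — the comparison reverses. Drug B's patients skew toward stage IV, which has a lower base rate.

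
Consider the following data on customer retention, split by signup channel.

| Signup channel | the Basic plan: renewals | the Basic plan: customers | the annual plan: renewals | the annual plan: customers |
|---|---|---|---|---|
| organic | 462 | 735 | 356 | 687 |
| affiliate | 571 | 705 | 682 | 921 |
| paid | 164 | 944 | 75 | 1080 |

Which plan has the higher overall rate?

Organic: the Basic plan 462/735 = 62.9%, the annual plan 356/687 = 51.8% → the Basic plan
Affiliate: the Basic plan 571/705 = 81.0%, the annual plan 682/921 = 74.0% → the Basic plan
Paid: the Basic plan 164/944 = 17.4%, the annual plan 75/1080 = 6.9% → the Basic plan
Overall: the Basic plan 1197/2384 = 50.2%, the annual plan 1113/2688 = 41.4% → the Basic plan

the Basic plan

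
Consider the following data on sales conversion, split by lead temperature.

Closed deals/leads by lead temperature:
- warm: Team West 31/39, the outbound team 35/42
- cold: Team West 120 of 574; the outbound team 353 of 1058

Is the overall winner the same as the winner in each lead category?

Yes

Warm: Team West 31/39 = 79.5%, the outbound team 35/42 = 83.3% → the outbound team
Cold: Team West 120/574 = 20.9%, the outbound team 353/1058 = 33.4% → the outbound team
Overall: Team West 151/613 = 24.6%, the outbound team 388/1100 = 35.3% → the outbound team
The outbound team wins overall and in every lead group — no reversal.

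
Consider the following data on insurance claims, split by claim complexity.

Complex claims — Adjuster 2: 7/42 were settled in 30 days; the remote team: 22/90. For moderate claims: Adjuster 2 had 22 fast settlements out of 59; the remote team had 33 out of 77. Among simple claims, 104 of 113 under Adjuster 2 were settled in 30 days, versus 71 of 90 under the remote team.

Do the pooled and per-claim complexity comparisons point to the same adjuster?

Complex: Adjuster 2 7/42 = 16.7%, the remote team 22/90 = 24.4% → the remote team
Moderate: Adjuster 2 22/59 = 37.3%, the remote team 33/77 = 42.9% → the remote team
Simple: Adjuster 2 104/113 = 92.0%, the remote team 71/90 = 78.9% → Adjuster 2
Overall: Adjuster 2 133/214 = 62.1%, the remote team 126/257 = 49.0% → Adjuster 2
Neither sweeps: Adjuster 2 wins 1 of 3 groups, the remote team wins 2. Adjuster 2 wins overall but not every group — no Simpson reversal.

No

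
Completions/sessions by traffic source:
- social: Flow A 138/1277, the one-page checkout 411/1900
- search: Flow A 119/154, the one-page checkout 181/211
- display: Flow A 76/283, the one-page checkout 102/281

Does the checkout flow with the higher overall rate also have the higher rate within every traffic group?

Yes

Social: Flow A 138/1277 = 10.8%, the one-page checkout 411/1900 = 21.6% → the one-page checkout
Search: Flow A 119/154 = 77.3%, the one-page checkout 181/211 = 85.8% → the one-page checkout
Display: Flow A 76/283 = 26.9%, the one-page checkout 102/281 = 36.3% → the one-page checkout
Overall: Flow A 333/1714 = 19.4%, the one-page checkout 694/2392 = 29.0% → the one-page checkout
The one-page checkout wins overall and in every traffic group — no reversal.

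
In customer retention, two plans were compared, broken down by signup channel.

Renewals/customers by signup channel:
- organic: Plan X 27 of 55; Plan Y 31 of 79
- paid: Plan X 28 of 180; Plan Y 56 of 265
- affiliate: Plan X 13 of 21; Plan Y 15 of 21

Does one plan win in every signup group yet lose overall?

Organic: Plan X 27/55 = 49.1%, Plan Y 31/79 = 39.2% → Plan X
Paid: Plan X 28/180 = 15.6%, Plan Y 56/265 = 21.1% → Plan Y
Affiliate: Plan X 13/21 = 61.9%, Plan Y 15/21 = 71.4% → Plan Y
Overall: Plan X 68/256 = 26.6%, Plan Y 102/365 = 27.9% → Plan Y
Neither sweeps: Plan X wins 1 of 3 groups, Plan Y wins 2. Plan Y wins overall but not every group — no Simpson reversal.

No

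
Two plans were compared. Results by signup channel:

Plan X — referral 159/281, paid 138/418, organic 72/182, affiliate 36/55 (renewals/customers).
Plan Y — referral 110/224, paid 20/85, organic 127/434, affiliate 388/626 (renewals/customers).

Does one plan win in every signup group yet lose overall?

Referral: Plan X 159/281 = 56.6%, Plan Y 110/224 = 49.1% → Plan X
Paid: Plan X 138/418 = 33.0%, Plan Y 20/85 = 23.5% → Plan X
Organic: Plan X 72/182 = 39.6%, Plan Y 127/434 = 29.3% → Plan X
Affiliate: Plan X 36/55 = 65.5%, Plan Y 388/626 = 62.0% → Plan X
Overall: Plan X 405/936 = 43.3%, Plan Y 645/1369 = 47.1% → Plan Y
Plan X wins each signup group but Plan Y wins overall — the comparison reverses. Plan X's customers skew toward paid, which has a lower base rate.

Yes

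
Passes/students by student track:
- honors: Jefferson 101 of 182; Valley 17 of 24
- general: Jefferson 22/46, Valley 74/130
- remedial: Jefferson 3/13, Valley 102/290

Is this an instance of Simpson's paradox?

Honors: Jefferson 101/182 = 55.5%, Valley 17/24 = 70.8% → Valley
General: Jefferson 22/46 = 47.8%, Valley 74/130 = 56.9% → Valley
Remedial: Jefferson 3/13 = 23.1%, Valley 102/290 = 35.2% → Valley
Overall: Jefferson 126/241 = 52.3%, Valley 193/444 = 43.5% → Jefferson
Valley wins each student group but Jefferson wins overall — the comparison reverses. Valley's students skew toward remedial, which has a lower base rate.

Yes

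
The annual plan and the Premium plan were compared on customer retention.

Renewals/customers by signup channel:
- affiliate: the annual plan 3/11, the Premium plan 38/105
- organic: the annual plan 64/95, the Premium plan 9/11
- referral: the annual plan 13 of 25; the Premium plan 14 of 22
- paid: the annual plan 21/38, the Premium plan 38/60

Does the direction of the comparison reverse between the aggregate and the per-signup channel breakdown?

Yes

Affiliate: the annual plan 3/11 = 27.3%, the Premium plan 38/105 = 36.2% → the Premium plan
Organic: the annual plan 64/95 = 67.4%, the Premium plan 9/11 = 81.8% → the Premium plan
Referral: the annual plan 13/25 = 52.0%, the Premium plan 14/22 = 63.6% → the Premium plan
Paid: the annual plan 21/38 = 55.3%, the Premium plan 38/60 = 63.3% → the Premium plan
Overall: the annual plan 101/169 = 59.8%, the Premium plan 99/198 = 50.0% → the annual plan
The Premium plan wins each signup group but the annual plan wins overall — the comparison reverses. The Premium plan's customers skew toward affiliate, which has a lower base rate.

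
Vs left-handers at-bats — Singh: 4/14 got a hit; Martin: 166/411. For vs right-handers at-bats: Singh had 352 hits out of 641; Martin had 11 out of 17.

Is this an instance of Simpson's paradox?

Vs left-handers: Singh 4/14 = 28.6%, Martin 166/411 = 40.4% → Martin
Vs right-handers: Singh 352/641 = 54.9%, Martin 11/17 = 64.7% → Martin
Overall: Singh 356/655 = 54.4%, Martin 177/428 = 41.4% → Singh
Martin wins each pitcher group but Singh wins overall — the comparison reverses. Martin's at-bats skew toward vs left-handers, which has a lower base rate.

Yes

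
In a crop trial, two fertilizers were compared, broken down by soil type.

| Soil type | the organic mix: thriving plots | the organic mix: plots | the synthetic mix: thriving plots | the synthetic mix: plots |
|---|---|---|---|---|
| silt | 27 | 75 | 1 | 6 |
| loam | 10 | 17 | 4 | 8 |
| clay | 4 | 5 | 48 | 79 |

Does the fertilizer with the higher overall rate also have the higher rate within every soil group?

Silt: the organic mix 27/75 = 36.0%, the synthetic mix 1/6 = 16.7% → the organic mix
Loam: the organic mix 10/17 = 58.8%, the synthetic mix 4/8 = 50.0% → the organic mix
Clay: the organic mix 4/5 = 80.0%, the synthetic mix 48/79 = 60.8% → the organic mix
Overall: the organic mix 41/97 = 42.3%, the synthetic mix 53/93 = 57.0% → the synthetic mix
The organic mix wins each soil group but the synthetic mix wins overall — the comparison reverses. The organic mix's plots skew toward silt, which has a lower base rate.

No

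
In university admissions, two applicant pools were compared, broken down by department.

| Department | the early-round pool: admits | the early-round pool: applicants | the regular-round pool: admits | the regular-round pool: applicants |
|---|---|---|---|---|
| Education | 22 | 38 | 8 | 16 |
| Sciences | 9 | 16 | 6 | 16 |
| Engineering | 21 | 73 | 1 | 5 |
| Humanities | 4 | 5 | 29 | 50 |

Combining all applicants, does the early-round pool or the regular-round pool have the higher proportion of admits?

the regular-round pool

Education: the early-round pool 22/38 = 57.9%, the regular-round pool 8/16 = 50.0% → the early-round pool
Sciences: the early-round pool 9/16 = 56.2%, the regular-round pool 6/16 = 37.5% → the early-round pool
Engineering: the early-round pool 21/73 = 28.8%, the regular-round pool 1/5 = 20.0% → the early-round pool
Humanities: the early-round pool 4/5 = 80.0%, the regular-round pool 29/50 = 58.0% → the early-round pool
Overall: the early-round pool 56/132 = 42.4%, the regular-round pool 44/87 = 50.6% → the regular-round pool
(The early-round pool wins every department group but the regular-round pool wins overall — the early-round pool's applicants skew toward the low-rate Engineering group.)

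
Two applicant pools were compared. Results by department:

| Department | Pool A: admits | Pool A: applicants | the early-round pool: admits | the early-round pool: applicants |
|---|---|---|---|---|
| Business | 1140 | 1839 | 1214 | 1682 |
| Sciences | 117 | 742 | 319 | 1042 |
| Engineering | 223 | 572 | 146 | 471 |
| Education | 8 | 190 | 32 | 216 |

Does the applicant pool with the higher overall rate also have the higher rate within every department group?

Business: Pool A 1140/1839 = 62.0%, the early-round pool 1214/1682 = 72.2% → the early-round pool
Sciences: Pool A 117/742 = 15.8%, the early-round pool 319/1042 = 30.6% → the early-round pool
Engineering: Pool A 223/572 = 39.0%, the early-round pool 146/471 = 31.0% → Pool A
Education: Pool A 8/190 = 4.2%, the early-round pool 32/216 = 14.8% → the early-round pool
Overall: Pool A 1488/3343 = 44.5%, the early-round pool 1711/3411 = 50.2% → the early-round pool
Neither sweeps: Pool A wins 1 of 4 groups, the early-round pool wins 3. The early-round pool wins overall but not every group — no Simpson reversal.

No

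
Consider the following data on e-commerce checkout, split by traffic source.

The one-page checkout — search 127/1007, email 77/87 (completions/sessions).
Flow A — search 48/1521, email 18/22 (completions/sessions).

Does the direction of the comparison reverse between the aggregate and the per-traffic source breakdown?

No

Search: the one-page checkout 127/1007 = 12.6%, Flow A 48/1521 = 3.2% → the one-page checkout
Email: the one-page checkout 77/87 = 88.5%, Flow A 18/22 = 81.8% → the one-page checkout
Overall: the one-page checkout 204/1094 = 18.6%, Flow A 66/1543 = 4.3% → the one-page checkout
The one-page checkout wins overall and in every traffic group — no reversal.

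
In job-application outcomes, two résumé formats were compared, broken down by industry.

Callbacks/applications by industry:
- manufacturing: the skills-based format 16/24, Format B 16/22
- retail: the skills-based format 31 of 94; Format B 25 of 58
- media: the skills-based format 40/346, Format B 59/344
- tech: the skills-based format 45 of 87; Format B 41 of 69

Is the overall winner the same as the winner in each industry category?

Yes

Manufacturing: the skills-based format 16/24 = 66.7%, Format B 16/22 = 72.7% → Format B
Retail: the skills-based format 31/94 = 33.0%, Format B 25/58 = 43.1% → Format B
Media: the skills-based format 40/346 = 11.6%, Format B 59/344 = 17.2% → Format B
Tech: the skills-based format 45/87 = 51.7%, Format B 41/69 = 59.4% → Format B
Overall: the skills-based format 132/551 = 24.0%, Format B 141/493 = 28.6% → Format B
Format B wins overall and in every industry group — no reversal.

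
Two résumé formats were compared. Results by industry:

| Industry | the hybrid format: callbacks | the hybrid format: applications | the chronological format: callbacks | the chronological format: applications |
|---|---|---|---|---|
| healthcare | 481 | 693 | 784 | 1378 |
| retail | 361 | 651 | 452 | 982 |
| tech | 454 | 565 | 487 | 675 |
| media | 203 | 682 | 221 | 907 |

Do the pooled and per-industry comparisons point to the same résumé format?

Yes

Healthcare: the hybrid format 481/693 = 69.4%, the chronological format 784/1378 = 56.9% → the hybrid format
Retail: the hybrid format 361/651 = 55.5%, the chronological format 452/982 = 46.0% → the hybrid format
Tech: the hybrid format 454/565 = 80.4%, the chronological format 487/675 = 72.1% → the hybrid format
Media: the hybrid format 203/682 = 29.8%, the chronological format 221/907 = 24.4% → the hybrid format
Overall: the hybrid format 1499/2591 = 57.9%, the chronological format 1944/3942 = 49.3% → the hybrid format
The hybrid format wins overall and in every industry group — no reversal.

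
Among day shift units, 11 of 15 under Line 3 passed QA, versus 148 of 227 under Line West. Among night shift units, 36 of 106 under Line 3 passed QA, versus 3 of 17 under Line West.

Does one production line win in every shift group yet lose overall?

Day shift: Line 3 11/15 = 73.3%, Line West 148/227 = 65.2% → Line 3
Night shift: Line 3 36/106 = 34.0%, Line West 3/17 = 17.6% → Line 3
Overall: Line 3 47/121 = 38.8%, Line West 151/244 = 61.9% → Line West
Line 3 wins each shift group but Line West wins overall — the comparison reverses. Line 3's units skew toward night shift, which has a lower base rate.

Yes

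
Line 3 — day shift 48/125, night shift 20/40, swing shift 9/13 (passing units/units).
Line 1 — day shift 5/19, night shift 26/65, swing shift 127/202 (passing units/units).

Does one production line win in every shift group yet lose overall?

Day shift: Line 3 48/125 = 38.4%, Line 1 5/19 = 26.3% → Line 3
Night shift: Line 3 20/40 = 50.0%, Line 1 26/65 = 40.0% → Line 3
Swing shift: Line 3 9/13 = 69.2%, Line 1 127/202 = 62.9% → Line 3
Overall: Line 3 77/178 = 43.3%, Line 1 158/286 = 55.2% → Line 1
Line 3 wins each shift group but Line 1 wins overall — the comparison reverses. Line 3's units skew toward day shift, which has a lower base rate.

Yes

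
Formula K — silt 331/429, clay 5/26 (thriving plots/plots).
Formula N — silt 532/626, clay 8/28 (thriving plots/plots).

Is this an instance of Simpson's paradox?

No

Silt: Formula K 331/429 = 77.2%, Formula N 532/626 = 85.0% → Formula N
Clay: Formula K 5/26 = 19.2%, Formula N 8/28 = 28.6% → Formula N
Overall: Formula K 336/455 = 73.8%, Formula N 540/654 = 82.6% → Formula N
Formula N wins overall and in every soil group — no reversal.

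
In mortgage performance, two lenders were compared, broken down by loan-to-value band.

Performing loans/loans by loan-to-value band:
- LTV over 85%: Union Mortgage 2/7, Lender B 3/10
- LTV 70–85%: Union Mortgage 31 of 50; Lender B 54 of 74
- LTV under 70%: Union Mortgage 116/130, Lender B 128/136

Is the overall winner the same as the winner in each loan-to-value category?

LTV over 85%: Union Mortgage 2/7 = 28.6%, Lender B 3/10 = 30.0% → Lender B
LTV 70–85%: Union Mortgage 31/50 = 62.0%, Lender B 54/74 = 73.0% → Lender B
LTV under 70%: Union Mortgage 116/130 = 89.2%, Lender B 128/136 = 94.1% → Lender B
Overall: Union Mortgage 149/187 = 79.7%, Lender B 185/220 = 84.1% → Lender B
Lender B wins overall and in every loan-to-value group — no reversal.

Yes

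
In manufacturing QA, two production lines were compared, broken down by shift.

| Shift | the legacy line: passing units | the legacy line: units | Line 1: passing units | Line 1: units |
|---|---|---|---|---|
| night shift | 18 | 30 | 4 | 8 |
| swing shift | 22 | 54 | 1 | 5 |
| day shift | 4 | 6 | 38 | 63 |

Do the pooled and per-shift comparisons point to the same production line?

Night shift: the legacy line 18/30 = 60.0%, Line 1 4/8 = 50.0% → the legacy line
Swing shift: the legacy line 22/54 = 40.7%, Line 1 1/5 = 20.0% → the legacy line
Day shift: the legacy line 4/6 = 66.7%, Line 1 38/63 = 60.3% → the legacy line
Overall: the legacy line 44/90 = 48.9%, Line 1 43/76 = 56.6% → Line 1
The legacy line wins each shift group but Line 1 wins overall — the comparison reverses. The legacy line's units skew toward swing shift, which has a lower base rate.

No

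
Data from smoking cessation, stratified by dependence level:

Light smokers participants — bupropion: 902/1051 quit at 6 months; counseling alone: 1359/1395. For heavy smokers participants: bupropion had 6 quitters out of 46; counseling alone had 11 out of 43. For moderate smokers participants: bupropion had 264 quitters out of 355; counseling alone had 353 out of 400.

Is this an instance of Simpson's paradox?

No

Light smokers: bupropion 902/1051 = 85.8%, counseling alone 1359/1395 = 97.4% → counseling alone
Heavy smokers: bupropion 6/46 = 13.0%, counseling alone 11/43 = 25.6% → counseling alone
Moderate smokers: bupropion 264/355 = 74.4%, counseling alone 353/400 = 88.2% → counseling alone
Overall: bupropion 1172/1452 = 80.7%, counseling alone 1723/1838 = 93.7% → counseling alone
Counseling alone wins overall and in every dependence group — no reversal.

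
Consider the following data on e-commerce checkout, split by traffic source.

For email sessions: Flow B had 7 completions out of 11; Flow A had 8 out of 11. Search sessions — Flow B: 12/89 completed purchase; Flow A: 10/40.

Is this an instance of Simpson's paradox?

Email: Flow B 7/11 = 63.6%, Flow A 8/11 = 72.7% → Flow A
Search: Flow B 12/89 = 13.5%, Flow A 10/40 = 25.0% → Flow A
Overall: Flow B 19/100 = 19.0%, Flow A 18/51 = 35.3% → Flow A
Flow A wins overall and in every traffic group — no reversal.

No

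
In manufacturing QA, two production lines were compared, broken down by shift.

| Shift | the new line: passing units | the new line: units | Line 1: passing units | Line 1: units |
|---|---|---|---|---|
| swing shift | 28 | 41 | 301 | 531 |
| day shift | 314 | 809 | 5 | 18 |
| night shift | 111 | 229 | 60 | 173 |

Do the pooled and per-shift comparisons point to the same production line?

Swing shift: the new line 28/41 = 68.3%, Line 1 301/531 = 56.7% → the new line
Day shift: the new line 314/809 = 38.8%, Line 1 5/18 = 27.8% → the new line
Night shift: the new line 111/229 = 48.5%, Line 1 60/173 = 34.7% → the new line
Overall: the new line 453/1079 = 42.0%, Line 1 366/722 = 50.7% → Line 1
The new line wins each shift group but Line 1 wins overall — the comparison reverses. The new line's units skew toward day shift, which has a lower base rate.

No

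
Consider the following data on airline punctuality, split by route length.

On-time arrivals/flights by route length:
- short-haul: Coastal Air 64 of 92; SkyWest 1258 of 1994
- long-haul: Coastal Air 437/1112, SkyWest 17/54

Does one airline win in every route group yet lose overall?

Yes

Short-haul: Coastal Air 64/92 = 69.6%, SkyWest 1258/1994 = 63.1% → Coastal Air
Long-haul: Coastal Air 437/1112 = 39.3%, SkyWest 17/54 = 31.5% → Coastal Air
Overall: Coastal Air 501/1204 = 41.6%, SkyWest 1275/2048 = 62.3% → SkyWest
Coastal Air wins each route group but SkyWest wins overall — the comparison reverses. Coastal Air's flights skew toward long-haul, which has a lower base rate.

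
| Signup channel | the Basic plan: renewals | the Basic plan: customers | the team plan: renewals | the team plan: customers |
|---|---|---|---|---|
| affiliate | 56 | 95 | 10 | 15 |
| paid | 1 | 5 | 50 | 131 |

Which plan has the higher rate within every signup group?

Affiliate: the Basic plan 56/95 = 58.9%, the team plan 10/15 = 66.7% → the team plan
Paid: the Basic plan 1/5 = 20.0%, the team plan 50/131 = 38.2% → the team plan
The team plan has the higher rate in both groups.

the team plan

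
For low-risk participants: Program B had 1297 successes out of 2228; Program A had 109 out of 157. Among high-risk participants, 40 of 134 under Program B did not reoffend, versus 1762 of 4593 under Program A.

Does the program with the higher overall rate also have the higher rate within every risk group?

Low-risk: Program B 1297/2228 = 58.2%, Program A 109/157 = 69.4% → Program A
High-risk: Program B 40/134 = 29.9%, Program A 1762/4593 = 38.4% → Program A
Overall: Program B 1337/2362 = 56.6%, Program A 1871/4750 = 39.4% → Program B
Program A wins each risk group but Program B wins overall — the comparison reverses. Program A's participants skew toward high-risk, which has a lower base rate.

No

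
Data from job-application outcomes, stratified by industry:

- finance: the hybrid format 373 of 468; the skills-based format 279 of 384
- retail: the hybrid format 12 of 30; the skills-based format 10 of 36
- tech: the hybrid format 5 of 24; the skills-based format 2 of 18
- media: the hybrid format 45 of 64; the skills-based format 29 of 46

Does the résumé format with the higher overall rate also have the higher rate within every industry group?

Yes

Finance: the hybrid format 373/468 = 79.7%, the skills-based format 279/384 = 72.7% → the hybrid format
Retail: the hybrid format 12/30 = 40.0%, the skills-based format 10/36 = 27.8% → the hybrid format
Tech: the hybrid format 5/24 = 20.8%, the skills-based format 2/18 = 11.1% → the hybrid format
Media: the hybrid format 45/64 = 70.3%, the skills-based format 29/46 = 63.0% → the hybrid format
Overall: the hybrid format 435/586 = 74.2%, the skills-based format 320/484 = 66.1% → the hybrid format
The hybrid format wins overall and in every industry group — no reversal.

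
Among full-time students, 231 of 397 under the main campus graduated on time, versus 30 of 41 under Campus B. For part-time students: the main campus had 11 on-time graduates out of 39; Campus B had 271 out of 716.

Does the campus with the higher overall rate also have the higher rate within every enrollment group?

No

Full-time: the main campus 231/397 = 58.2%, Campus B 30/41 = 73.2% → Campus B
Part-time: the main campus 11/39 = 28.2%, Campus B 271/716 = 37.8% → Campus B
Overall: the main campus 242/436 = 55.5%, Campus B 301/757 = 39.8% → the main campus
Campus B wins each enrollment group but the main campus wins overall — the comparison reverses. Campus B's students skew toward part-time, which has a lower base rate.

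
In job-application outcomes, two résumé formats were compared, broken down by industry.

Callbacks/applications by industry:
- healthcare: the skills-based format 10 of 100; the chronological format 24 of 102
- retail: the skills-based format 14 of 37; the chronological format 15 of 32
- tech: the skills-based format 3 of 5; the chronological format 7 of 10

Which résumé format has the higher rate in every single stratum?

Healthcare: the skills-based format 10/100 = 10.0%, the chronological format 24/102 = 23.5% → the chronological format
Retail: the skills-based format 14/37 = 37.8%, the chronological format 15/32 = 46.9% → the chronological format
Tech: the skills-based format 3/5 = 60.0%, the chronological format 7/10 = 70.0% → the chronological format
The chronological format has the higher rate in all 3 groups.

the chronological format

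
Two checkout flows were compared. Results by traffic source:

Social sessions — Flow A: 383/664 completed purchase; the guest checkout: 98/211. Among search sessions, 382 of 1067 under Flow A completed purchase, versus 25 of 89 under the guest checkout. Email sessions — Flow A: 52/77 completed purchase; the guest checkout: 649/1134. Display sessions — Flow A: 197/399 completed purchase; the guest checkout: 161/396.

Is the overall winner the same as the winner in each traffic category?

No

Social: Flow A 383/664 = 57.7%, the guest checkout 98/211 = 46.4% → Flow A
Search: Flow A 382/1067 = 35.8%, the guest checkout 25/89 = 28.1% → Flow A
Email: Flow A 52/77 = 67.5%, the guest checkout 649/1134 = 57.2% → Flow A
Display: Flow A 197/399 = 49.4%, the guest checkout 161/396 = 40.7% → Flow A
Overall: Flow A 1014/2207 = 45.9%, the guest checkout 933/1830 = 51.0% → the guest checkout
Flow A wins each traffic group but the guest checkout wins overall — the comparison reverses. Flow A's sessions skew toward search, which has a lower base rate.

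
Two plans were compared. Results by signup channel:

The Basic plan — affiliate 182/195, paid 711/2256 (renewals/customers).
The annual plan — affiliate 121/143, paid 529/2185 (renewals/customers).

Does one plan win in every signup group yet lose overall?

No

Affiliate: the Basic plan 182/195 = 93.3%, the annual plan 121/143 = 84.6% → the Basic plan
Paid: the Basic plan 711/2256 = 31.5%, the annual plan 529/2185 = 24.2% → the Basic plan
Overall: the Basic plan 893/2451 = 36.4%, the annual plan 650/2328 = 27.9% → the Basic plan
The Basic plan wins overall and in every signup group — no reversal.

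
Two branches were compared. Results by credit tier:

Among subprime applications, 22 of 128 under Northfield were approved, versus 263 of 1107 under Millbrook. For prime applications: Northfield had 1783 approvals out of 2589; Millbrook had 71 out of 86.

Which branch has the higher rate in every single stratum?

Subprime: Northfield 22/128 = 17.2%, Millbrook 263/1107 = 23.8% → Millbrook
Prime: Northfield 1783/2589 = 68.9%, Millbrook 71/86 = 82.6% → Millbrook
Millbrook has the higher rate in both groups.

Millbrook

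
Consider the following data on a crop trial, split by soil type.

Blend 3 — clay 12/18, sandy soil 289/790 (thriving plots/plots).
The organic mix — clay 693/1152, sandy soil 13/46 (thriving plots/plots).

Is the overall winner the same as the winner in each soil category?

Clay: Blend 3 12/18 = 66.7%, the organic mix 693/1152 = 60.2% → Blend 3
Sandy soil: Blend 3 289/790 = 36.6%, the organic mix 13/46 = 28.3% → Blend 3
Overall: Blend 3 301/808 = 37.3%, the organic mix 706/1198 = 58.9% → the organic mix
Blend 3 wins each soil group but the organic mix wins overall — the comparison reverses. Blend 3's plots skew toward sandy soil, which has a lower base rate.

No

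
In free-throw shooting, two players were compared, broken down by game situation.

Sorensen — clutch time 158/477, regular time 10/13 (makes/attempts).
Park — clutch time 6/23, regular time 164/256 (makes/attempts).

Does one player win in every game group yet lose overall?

Clutch time: Sorensen 158/477 = 33.1%, Park 6/23 = 26.1% → Sorensen
Regular time: Sorensen 10/13 = 76.9%, Park 164/256 = 64.1% → Sorensen
Overall: Sorensen 168/490 = 34.3%, Park 170/279 = 60.9% → Park
Sorensen wins each game group but Park wins overall — the comparison reverses. Sorensen's attempts skew toward clutch time, which has a lower base rate.

Yes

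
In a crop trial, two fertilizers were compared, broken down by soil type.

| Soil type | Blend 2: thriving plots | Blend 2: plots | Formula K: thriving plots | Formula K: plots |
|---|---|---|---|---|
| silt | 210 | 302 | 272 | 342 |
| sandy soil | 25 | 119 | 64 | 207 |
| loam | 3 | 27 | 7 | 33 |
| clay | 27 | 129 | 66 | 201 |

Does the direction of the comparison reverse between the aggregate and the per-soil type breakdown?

Silt: Blend 2 210/302 = 69.5%, Formula K 272/342 = 79.5% → Formula K
Sandy soil: Blend 2 25/119 = 21.0%, Formula K 64/207 = 30.9% → Formula K
Loam: Blend 2 3/27 = 11.1%, Formula K 7/33 = 21.2% → Formula K
Clay: Blend 2 27/129 = 20.9%, Formula K 66/201 = 32.8% → Formula K
Overall: Blend 2 265/577 = 45.9%, Formula K 409/783 = 52.2% → Formula K
Formula K wins overall and in every soil group — no reversal.

No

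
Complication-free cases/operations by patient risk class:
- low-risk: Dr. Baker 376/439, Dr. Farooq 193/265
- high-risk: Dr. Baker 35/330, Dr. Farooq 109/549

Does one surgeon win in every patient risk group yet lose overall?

Low-risk: Dr. Baker 376/439 = 85.6%, Dr. Farooq 193/265 = 72.8% → Dr. Baker
High-risk: Dr. Baker 35/330 = 10.6%, Dr. Farooq 109/549 = 19.9% → Dr. Farooq
Overall: Dr. Baker 411/769 = 53.4%, Dr. Farooq 302/814 = 37.1% → Dr. Baker
Neither sweeps: Dr. Baker wins 1 of 2 groups, Dr. Farooq wins 1. Dr. Baker wins overall but not every group — no Simpson reversal.

No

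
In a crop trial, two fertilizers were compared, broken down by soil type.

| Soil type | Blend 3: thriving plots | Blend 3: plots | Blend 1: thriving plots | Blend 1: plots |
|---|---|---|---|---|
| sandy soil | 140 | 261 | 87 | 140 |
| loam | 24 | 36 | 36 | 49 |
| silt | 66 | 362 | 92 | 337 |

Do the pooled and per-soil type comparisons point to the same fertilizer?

Sandy soil: Blend 3 140/261 = 53.6%, Blend 1 87/140 = 62.1% → Blend 1
Loam: Blend 3 24/36 = 66.7%, Blend 1 36/49 = 73.5% → Blend 1
Silt: Blend 3 66/362 = 18.2%, Blend 1 92/337 = 27.3% → Blend 1
Overall: Blend 3 230/659 = 34.9%, Blend 1 215/526 = 40.9% → Blend 1
Blend 1 wins overall and in every soil group — no reversal.

Yes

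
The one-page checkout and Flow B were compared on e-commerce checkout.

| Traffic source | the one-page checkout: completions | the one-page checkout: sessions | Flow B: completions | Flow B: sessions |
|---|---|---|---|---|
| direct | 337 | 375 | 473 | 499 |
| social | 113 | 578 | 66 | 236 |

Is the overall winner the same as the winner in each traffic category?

Yes

Direct: the one-page checkout 337/375 = 89.9%, Flow B 473/499 = 94.8% → Flow B
Social: the one-page checkout 113/578 = 19.6%, Flow B 66/236 = 28.0% → Flow B
Overall: the one-page checkout 450/953 = 47.2%, Flow B 539/735 = 73.3% → Flow B
Flow B wins overall and in every traffic group — no reversal.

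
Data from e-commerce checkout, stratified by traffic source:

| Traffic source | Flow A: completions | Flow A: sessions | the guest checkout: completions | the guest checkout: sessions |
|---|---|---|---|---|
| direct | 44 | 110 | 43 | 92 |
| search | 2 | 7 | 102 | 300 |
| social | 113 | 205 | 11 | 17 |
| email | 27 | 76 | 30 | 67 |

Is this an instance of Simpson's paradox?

Direct: Flow A 44/110 = 40.0%, the guest checkout 43/92 = 46.7% → the guest checkout
Search: Flow A 2/7 = 28.6%, the guest checkout 102/300 = 34.0% → the guest checkout
Social: Flow A 113/205 = 55.1%, the guest checkout 11/17 = 64.7% → the guest checkout
Email: Flow A 27/76 = 35.5%, the guest checkout 30/67 = 44.8% → the guest checkout
Overall: Flow A 186/398 = 46.7%, the guest checkout 186/476 = 39.1% → Flow A
The guest checkout wins each traffic group but Flow A wins overall — the comparison reverses. The guest checkout's sessions skew toward search, which has a lower base rate.

Yes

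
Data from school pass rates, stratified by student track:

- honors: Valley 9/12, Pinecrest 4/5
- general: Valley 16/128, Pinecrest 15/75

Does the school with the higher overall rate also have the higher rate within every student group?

Yes

Honors: Valley 9/12 = 75.0%, Pinecrest 4/5 = 80.0% → Pinecrest
General: Valley 16/128 = 12.5%, Pinecrest 15/75 = 20.0% → Pinecrest
Overall: Valley 25/140 = 17.9%, Pinecrest 19/80 = 23.8% → Pinecrest
Pinecrest wins overall and in every student group — no reversal.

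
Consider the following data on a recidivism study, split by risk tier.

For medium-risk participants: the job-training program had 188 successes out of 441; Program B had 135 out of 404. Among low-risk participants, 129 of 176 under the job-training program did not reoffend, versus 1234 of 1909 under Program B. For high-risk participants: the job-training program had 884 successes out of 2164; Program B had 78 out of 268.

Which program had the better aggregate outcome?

Medium-risk: the job-training program 188/441 = 42.6%, Program B 135/404 = 33.4% → the job-training program
Low-risk: the job-training program 129/176 = 73.3%, Program B 1234/1909 = 64.6% → the job-training program
High-risk: the job-training program 884/2164 = 40.9%, Program B 78/268 = 29.1% → the job-training program
Overall: the job-training program 1201/2781 = 43.2%, Program B 1447/2581 = 56.1% → Program B
(The job-training program wins every risk group but Program B wins overall — the job-training program's participants skew toward the low-rate high-risk group.)

Program B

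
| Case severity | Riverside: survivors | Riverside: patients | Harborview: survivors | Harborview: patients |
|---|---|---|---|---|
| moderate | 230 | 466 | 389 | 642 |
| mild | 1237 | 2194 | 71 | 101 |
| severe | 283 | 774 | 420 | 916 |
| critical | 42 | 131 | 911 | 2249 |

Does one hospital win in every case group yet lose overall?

Moderate: Riverside 230/466 = 49.4%, Harborview 389/642 = 60.6% → Harborview
Mild: Riverside 1237/2194 = 56.4%, Harborview 71/101 = 70.3% → Harborview
Severe: Riverside 283/774 = 36.6%, Harborview 420/916 = 45.9% → Harborview
Critical: Riverside 42/131 = 32.1%, Harborview 911/2249 = 40.5% → Harborview
Overall: Riverside 1792/3565 = 50.3%, Harborview 1791/3908 = 45.8% → Riverside
Harborview wins each case group but Riverside wins overall — the comparison reverses. Harborview's patients skew toward critical, which has a lower base rate.

Yes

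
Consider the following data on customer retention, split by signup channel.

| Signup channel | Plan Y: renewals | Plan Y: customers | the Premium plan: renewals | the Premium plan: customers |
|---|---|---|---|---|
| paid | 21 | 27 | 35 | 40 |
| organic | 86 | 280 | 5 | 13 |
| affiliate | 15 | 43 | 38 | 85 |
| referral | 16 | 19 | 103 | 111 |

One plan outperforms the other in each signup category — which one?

the Premium plan

Paid: Plan Y 21/27 = 77.8%, the Premium plan 35/40 = 87.5% → the Premium plan
Organic: Plan Y 86/280 = 30.7%, the Premium plan 5/13 = 38.5% → the Premium plan
Affiliate: Plan Y 15/43 = 34.9%, the Premium plan 38/85 = 44.7% → the Premium plan
Referral: Plan Y 16/19 = 84.2%, the Premium plan 103/111 = 92.8% → the Premium plan
The Premium plan has the higher rate in all 4 groups.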